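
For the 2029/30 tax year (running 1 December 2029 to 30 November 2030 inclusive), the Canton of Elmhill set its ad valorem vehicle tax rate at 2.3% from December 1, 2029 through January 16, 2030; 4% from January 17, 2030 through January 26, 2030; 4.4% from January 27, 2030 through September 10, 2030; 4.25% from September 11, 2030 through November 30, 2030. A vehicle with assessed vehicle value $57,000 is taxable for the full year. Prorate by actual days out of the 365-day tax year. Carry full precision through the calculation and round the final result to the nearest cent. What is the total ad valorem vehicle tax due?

December 1, 2029 – January 16, 2030: 47 days at 2.3% → $57,000 × 2.3% × 47/365 = $168.8137
January 17 – January 26, 2030: 10 days at 4% → $57,000 × 4% × 10/365 = $62.4658
January 27 – September 10, 2030: 227 days at 4.4% → $57,000 × 4.4% × 227/365 = $1,559.7699
September 11 – November 30, 2030: 81 days at 4.25% → $57,000 × 4.25% × 81/365 = $537.5959
Total = $2,328.6452

$2,328.65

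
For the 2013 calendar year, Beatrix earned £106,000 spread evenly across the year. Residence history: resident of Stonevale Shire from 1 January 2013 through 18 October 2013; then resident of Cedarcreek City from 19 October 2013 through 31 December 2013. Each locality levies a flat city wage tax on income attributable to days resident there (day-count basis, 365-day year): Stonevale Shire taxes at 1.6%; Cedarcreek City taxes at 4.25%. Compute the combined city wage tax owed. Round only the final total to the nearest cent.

£2,265.50

Stonevale Shire, 1 January – 18 October 2013: 291 days → £106,000 × 1.6% × 291/365 = £1,352.1534
Cedarcreek City, 19 October – 31 December 2013: 74 days → £106,000 × 4.25% × 74/365 = £913.3425
Total = £2,265.4959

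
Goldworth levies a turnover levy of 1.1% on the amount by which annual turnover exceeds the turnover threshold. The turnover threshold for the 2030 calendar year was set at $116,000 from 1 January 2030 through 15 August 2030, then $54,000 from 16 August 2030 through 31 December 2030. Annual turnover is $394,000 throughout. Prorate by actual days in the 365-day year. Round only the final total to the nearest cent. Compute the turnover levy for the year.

1 January – 15 August 2030: 227 days, exemption $116,000 → ($394,000 − $116,000) × 1.1% × 227/365 = $1,901.8247
16 August – 31 December 2030: 138 days, exemption $54,000 → ($394,000 − $54,000) × 1.1% × 138/365 = $1,414.0274
Total = $3,315.8521

$3,315.85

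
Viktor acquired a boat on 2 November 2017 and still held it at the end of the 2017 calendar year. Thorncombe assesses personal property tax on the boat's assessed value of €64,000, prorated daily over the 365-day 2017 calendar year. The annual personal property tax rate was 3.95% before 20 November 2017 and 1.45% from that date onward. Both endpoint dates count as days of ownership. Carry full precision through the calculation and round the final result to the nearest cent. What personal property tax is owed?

€231.45

2 November – 19 November 2017: 18 days at 3.95% → €64,000 × 3.95% × 18/365 = €124.6685
20 November – 31 December 2017: 42 days at 1.45% → €64,000 × 1.45% × 42/365 = €106.7836
Total = €231.4521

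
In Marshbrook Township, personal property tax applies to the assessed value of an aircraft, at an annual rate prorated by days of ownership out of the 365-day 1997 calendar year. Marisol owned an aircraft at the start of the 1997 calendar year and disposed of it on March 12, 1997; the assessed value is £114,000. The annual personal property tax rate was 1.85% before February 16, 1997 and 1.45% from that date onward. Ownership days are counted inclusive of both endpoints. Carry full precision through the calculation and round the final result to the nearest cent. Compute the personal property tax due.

January 1 – February 15, 1997: 46 days at 1.85% → £114,000 × 1.85% × 46/365 = £265.7918
February 16 – March 12, 1997: 25 days at 1.45% → £114,000 × 1.45% × 25/365 = £113.2192
Total = £379.0110

£379.01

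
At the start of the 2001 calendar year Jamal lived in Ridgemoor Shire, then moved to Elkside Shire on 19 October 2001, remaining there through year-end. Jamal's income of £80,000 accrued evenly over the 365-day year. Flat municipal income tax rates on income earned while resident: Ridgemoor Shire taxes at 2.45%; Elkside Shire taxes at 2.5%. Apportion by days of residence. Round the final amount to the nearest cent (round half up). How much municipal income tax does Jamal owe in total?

£1,968.11

Ridgemoor Shire, 1 January – 18 October 2001: 291 days → £80,000 × 2.45% × 291/365 = £1,562.6301
Elkside Shire, 19 October – 31 December 2001: 74 days → £80,000 × 2.5% × 74/365 = £405.4795
Total = £1,968.1096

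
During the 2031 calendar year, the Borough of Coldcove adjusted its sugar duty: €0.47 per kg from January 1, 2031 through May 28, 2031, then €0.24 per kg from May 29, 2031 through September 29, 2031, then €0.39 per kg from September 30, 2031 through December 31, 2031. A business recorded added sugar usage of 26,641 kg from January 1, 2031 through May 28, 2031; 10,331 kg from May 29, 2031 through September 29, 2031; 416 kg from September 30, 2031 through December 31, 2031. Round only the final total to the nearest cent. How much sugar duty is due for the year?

€15,162.95

January 1 – May 28, 2031: 26,641 kg at €0.47/kg → €12,521.27
May 29 – September 29, 2031: 10,331 kg at €0.24/kg → €2,479.44
September 30 – December 31, 2031: 416 kg at €0.39/kg → €162.24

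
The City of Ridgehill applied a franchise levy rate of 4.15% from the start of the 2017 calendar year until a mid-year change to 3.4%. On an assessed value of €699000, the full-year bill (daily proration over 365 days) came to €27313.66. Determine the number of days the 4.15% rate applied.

Let d = days at the first rate; then 365 − d days at the second rate.
€699000 × [4.15%·d + 3.4%·(365−d)] / 365 = €27313.66
Solving gives d = 247, so the new rate took effect on September 5, 2017.

247 days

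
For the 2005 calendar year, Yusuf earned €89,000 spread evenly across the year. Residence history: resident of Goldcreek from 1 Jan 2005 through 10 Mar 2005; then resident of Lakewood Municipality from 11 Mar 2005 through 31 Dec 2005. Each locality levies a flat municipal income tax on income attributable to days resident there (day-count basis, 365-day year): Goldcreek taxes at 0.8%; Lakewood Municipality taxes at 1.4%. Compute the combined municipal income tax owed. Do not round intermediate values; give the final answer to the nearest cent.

Goldcreek, 1 Jan – 10 Mar 2005: 69 days → €89,000 × 0.8% × 69/365 = €134.5973
Lakewood Municipality, 11 Mar – 31 Dec 2005: 296 days → €89,000 × 1.4% × 296/365 = €1,010.4548
Total = €1,145.0521

€1,145.05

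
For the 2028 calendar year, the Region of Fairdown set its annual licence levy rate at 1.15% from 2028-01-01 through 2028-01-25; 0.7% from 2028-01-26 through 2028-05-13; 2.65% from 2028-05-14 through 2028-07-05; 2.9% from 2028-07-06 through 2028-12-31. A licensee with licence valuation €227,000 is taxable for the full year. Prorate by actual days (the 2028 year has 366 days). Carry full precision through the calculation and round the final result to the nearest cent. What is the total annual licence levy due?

€4,742.19

2028-01-01 to 2028-01-25: 25 days at 1.15% → €227,000 × 1.15% × 25/366 = €178.3128
2028-01-26 to 2028-05-13: 109 days at 0.7% → €227,000 × 0.7% × 109/366 = €473.2268
2028-05-14 to 2028-07-05: 53 days at 2.65% → €227,000 × 2.65% × 53/366 = €871.0970
2028-07-06 to 2028-12-31: 179 days at 2.9% → €227,000 × 2.9% × 179/366 = €3,219.5546
Total = €4,742.1913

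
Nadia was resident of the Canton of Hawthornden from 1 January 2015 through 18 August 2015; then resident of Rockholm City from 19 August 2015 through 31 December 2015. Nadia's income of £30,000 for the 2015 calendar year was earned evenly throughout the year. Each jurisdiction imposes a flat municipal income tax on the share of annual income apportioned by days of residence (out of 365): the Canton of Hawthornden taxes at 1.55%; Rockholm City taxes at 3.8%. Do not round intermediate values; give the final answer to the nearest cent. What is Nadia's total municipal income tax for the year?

£714.66

The Canton of Hawthornden, 1 January – 18 August 2015: 230 days → £30,000 × 1.55% × 230/365 = £293.0137
Rockholm City, 19 August – 31 December 2015: 135 days → £30,000 × 3.8% × 135/365 = £421.6438
Total = £714.6575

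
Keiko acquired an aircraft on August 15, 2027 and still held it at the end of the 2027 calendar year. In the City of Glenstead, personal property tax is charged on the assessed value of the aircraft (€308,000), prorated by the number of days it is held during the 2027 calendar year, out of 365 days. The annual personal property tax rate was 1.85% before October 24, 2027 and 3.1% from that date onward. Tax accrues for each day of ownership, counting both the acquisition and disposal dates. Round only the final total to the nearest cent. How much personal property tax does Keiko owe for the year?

August 15 – October 23, 2027: 70 days at 1.85% → €308,000 × 1.85% × 70/365 = €1,092.7671
October 24 – December 31, 2027: 69 days at 3.1% → €308,000 × 3.1% × 69/365 = €1,804.9644
Total = €2,897.7315

€2,897.73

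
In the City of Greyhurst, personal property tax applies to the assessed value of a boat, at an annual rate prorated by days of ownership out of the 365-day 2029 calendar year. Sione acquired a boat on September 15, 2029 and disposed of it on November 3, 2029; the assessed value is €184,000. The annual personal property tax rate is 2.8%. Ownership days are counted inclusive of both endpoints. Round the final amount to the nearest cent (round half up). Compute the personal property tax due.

Days held (September 15 – November 3, 2029): 50 out of 365
Tax = €184,000 × 2.8% × 50/365 = €705.7534

€705.75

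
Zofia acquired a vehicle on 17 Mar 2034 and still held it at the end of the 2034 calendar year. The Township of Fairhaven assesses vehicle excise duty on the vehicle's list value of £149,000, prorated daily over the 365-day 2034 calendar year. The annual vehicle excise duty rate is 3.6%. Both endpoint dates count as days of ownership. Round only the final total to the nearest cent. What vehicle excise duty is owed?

£4,261.81

Days held (17 Mar – 31 Dec 2034): 290 out of 365
Tax = £149,000 × 3.6% × 290/365 = £4,261.8082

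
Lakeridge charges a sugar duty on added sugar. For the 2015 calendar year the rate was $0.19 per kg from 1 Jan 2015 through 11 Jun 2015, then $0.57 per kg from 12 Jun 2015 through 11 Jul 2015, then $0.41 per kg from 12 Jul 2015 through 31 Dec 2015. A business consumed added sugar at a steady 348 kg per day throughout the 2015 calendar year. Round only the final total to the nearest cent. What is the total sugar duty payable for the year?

$41345.88

1 Jan – 11 Jun 2015: 162 days × 348 kg/day = 56,376 kg at $0.19/kg → $10711.44
12 Jun – 11 Jul 2015: 30 days × 348 kg/day = 10,440 kg at $0.57/kg → $5950.80
12 Jul – 31 Dec 2015: 173 days × 348 kg/day = 60,204 kg at $0.41/kg → $24683.64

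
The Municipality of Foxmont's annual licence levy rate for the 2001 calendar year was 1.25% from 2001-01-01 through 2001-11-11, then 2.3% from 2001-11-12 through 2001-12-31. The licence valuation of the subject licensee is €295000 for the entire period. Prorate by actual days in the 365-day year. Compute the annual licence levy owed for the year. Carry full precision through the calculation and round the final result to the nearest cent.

€4111.82

2001-01-01 to 2001-11-11: 315 days at 1.25% → €295000 × 1.25% × 315/365 = €3182.3630
2001-11-12 to 2001-12-31: 50 days at 2.3% → €295000 × 2.3% × 50/365 = €929.4521
Total = €4111.8151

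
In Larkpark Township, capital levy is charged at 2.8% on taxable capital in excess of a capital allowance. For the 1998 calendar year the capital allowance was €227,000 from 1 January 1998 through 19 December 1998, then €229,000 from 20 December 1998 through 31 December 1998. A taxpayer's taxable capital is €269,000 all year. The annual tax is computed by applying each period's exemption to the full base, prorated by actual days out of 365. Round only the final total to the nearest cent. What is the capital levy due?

€1,174.16

1 January – 19 December 1998: 353 days, exemption €227,000 → (€269,000 − €227,000) × 2.8% × 353/365 = €1,137.3370
20 December – 31 December 1998: 12 days, exemption €229,000 → (€269,000 − €229,000) × 2.8% × 12/365 = €36.8219
Total = €1,174.1589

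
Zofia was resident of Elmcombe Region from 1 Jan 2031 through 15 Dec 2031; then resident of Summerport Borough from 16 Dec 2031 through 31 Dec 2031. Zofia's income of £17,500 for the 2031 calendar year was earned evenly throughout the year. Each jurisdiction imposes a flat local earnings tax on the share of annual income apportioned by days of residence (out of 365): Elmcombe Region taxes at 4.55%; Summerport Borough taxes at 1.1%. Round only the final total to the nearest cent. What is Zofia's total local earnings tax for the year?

£769.78

Elmcombe Region, 1 Jan – 15 Dec 2031: 349 days → £17,500 × 4.55% × 349/365 = £761.3459
Summerport Borough, 16 Dec – 31 Dec 2031: 16 days → £17,500 × 1.1% × 16/365 = £8.4384
Total = £769.7842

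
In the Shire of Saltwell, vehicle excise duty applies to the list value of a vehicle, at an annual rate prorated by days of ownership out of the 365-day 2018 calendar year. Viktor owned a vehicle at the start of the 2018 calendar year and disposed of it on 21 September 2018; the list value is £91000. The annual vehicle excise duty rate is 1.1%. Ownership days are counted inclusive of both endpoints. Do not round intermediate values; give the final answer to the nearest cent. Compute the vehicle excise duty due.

Days held (1 January – 21 September 2018): 264 out of 365
Tax = £91000 × 1.1% × 264/365 = £724.0110

£724.01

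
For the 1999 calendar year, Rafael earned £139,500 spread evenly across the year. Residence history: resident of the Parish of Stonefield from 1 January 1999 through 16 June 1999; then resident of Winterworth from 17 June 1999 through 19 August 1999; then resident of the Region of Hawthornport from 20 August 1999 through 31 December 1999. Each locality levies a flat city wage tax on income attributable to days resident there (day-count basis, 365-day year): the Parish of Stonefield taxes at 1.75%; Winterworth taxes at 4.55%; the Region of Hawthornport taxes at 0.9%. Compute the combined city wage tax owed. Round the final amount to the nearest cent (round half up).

The Parish of Stonefield, 1 January – 16 June 1999: 167 days → £139,500 × 1.75% × 167/365 = £1,116.9555
Winterworth, 17 June – 19 August 1999: 64 days → £139,500 × 4.55% × 64/365 = £1,112.9425
The Region of Hawthornport, 20 August – 31 December 1999: 134 days → £139,500 × 0.9% × 134/365 = £460.9233
Total = £2,690.8212

£2,690.82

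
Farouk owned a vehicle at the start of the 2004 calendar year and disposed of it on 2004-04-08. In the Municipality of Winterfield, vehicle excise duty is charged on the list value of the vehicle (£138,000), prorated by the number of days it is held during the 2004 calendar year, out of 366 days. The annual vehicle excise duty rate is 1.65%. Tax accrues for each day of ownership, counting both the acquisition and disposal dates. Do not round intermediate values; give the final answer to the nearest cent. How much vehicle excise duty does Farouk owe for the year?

Days held (2004-01-01 to 2004-04-08): 99 out of 366
Tax = £138,000 × 1.65% × 99/366 = £615.9098

£615.91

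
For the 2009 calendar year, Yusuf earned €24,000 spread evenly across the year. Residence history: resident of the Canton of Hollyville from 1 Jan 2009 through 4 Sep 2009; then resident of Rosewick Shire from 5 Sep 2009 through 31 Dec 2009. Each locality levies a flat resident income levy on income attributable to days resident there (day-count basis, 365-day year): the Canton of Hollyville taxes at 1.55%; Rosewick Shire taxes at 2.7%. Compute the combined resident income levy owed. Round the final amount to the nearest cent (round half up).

The Canton of Hollyville, 1 Jan – 4 Sep 2009: 247 days → €24,000 × 1.55% × 247/365 = €251.7370
Rosewick Shire, 5 Sep – 31 Dec 2009: 118 days → €24,000 × 2.7% × 118/365 = €209.4904
Total = €461.2274

€461.23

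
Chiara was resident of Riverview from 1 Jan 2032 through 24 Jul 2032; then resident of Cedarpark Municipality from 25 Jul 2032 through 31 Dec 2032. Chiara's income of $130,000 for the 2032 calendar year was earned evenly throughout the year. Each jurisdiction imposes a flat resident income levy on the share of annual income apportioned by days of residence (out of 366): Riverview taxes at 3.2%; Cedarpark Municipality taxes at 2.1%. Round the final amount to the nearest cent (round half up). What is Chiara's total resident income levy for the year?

$3,534.86

Riverview, 1 Jan – 24 Jul 2032: 206 days → $130,000 × 3.2% × 206/366 = $2,341.4208
Cedarpark Municipality, 25 Jul – 31 Dec 2032: 160 days → $130,000 × 2.1% × 160/366 = $1,193.4426
Total = $3,534.8634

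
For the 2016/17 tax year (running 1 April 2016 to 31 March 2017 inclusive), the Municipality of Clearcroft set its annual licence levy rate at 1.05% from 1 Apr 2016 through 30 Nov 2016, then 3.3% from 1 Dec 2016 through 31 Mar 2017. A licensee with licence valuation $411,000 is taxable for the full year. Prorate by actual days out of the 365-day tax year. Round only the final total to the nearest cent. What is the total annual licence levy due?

1 Apr – 30 Nov 2016: 244 days at 1.05% → $411,000 × 1.05% × 244/365 = $2,884.8822
1 Dec 2016 – 31 Mar 2017: 121 days at 3.3% → $411,000 × 3.3% × 121/365 = $4,496.2274
Total = $7,381.1096

$7,381.11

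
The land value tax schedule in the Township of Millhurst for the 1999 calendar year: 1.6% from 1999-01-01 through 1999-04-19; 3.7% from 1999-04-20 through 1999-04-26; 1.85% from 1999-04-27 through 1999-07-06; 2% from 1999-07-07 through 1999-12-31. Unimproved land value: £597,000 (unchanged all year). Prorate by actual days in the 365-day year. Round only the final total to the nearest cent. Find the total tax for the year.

£11,247.32

1999-01-01 to 1999-04-19: 109 days at 1.6% → £597,000 × 1.6% × 109/365 = £2,852.5151
1999-04-20 to 1999-04-26: 7 days at 3.7% → £597,000 × 3.7% × 7/365 = £423.6247
1999-04-27 to 1999-07-06: 71 days at 1.85% → £597,000 × 1.85% × 71/365 = £2,148.3822
1999-07-07 to 1999-12-31: 178 days at 2% → £597,000 × 2% × 178/365 = £5,822.7945
Total = £11,247.3164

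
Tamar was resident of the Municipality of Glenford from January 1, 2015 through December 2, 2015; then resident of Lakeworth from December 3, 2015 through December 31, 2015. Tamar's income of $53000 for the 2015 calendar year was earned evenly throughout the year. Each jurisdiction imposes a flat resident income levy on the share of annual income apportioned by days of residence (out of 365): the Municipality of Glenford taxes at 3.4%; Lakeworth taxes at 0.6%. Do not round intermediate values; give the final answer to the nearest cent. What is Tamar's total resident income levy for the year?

$1684.09

The Municipality of Glenford, January 1 – December 2, 2015: 336 days → $53000 × 3.4% × 336/365 = $1658.8274
Lakeworth, December 3 – December 31, 2015: 29 days → $53000 × 0.6% × 29/365 = $25.2658
Total = $1684.0932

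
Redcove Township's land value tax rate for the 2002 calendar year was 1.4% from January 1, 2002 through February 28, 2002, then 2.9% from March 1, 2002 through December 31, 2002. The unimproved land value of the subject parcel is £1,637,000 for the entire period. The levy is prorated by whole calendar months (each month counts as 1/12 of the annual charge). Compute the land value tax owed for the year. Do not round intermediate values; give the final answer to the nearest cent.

£43,380.50

January 1 – February 28, 2002: 2 months at 1.4% → £1,637,000 × 1.4% × 2/12 = £3,819.6667
March 1 – December 31, 2002: 10 months at 2.9% → £1,637,000 × 2.9% × 10/12 = £39,560.8333
Total = £43,380.5000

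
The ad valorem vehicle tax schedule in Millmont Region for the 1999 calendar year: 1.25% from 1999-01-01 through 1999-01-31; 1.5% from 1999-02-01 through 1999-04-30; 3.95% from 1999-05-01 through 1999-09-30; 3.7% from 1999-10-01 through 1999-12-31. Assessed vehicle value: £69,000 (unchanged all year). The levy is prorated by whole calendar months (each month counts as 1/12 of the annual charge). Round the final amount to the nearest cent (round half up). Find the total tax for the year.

1999-01-01 to 1999-01-31: 1 month at 1.25% → £69,000 × 1.25% × 1/12 = £71.8750
1999-02-01 to 1999-04-30: 3 months at 1.5% → £69,000 × 1.5% × 3/12 = £258.7500
1999-05-01 to 1999-09-30: 5 months at 3.95% → £69,000 × 3.95% × 5/12 = £1,135.6250
1999-10-01 to 1999-12-31: 3 months at 3.7% → £69,000 × 3.7% × 3/12 = £638.2500
Total = £2,104.5000

£2,104.50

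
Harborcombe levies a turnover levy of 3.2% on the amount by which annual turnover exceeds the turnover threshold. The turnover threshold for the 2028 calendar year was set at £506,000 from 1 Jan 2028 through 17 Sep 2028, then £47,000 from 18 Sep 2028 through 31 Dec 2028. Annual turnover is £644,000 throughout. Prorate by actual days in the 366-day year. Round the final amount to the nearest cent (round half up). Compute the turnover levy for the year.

1 Jan – 17 Sep 2028: 261 days, exemption £506,000 → (£644,000 − £506,000) × 3.2% × 261/366 = £3,149.1148
18 Sep – 31 Dec 2028: 105 days, exemption £47,000 → (£644,000 − £47,000) × 3.2% × 105/366 = £5,480.6557
Total = £8,629.7705

£8,629.77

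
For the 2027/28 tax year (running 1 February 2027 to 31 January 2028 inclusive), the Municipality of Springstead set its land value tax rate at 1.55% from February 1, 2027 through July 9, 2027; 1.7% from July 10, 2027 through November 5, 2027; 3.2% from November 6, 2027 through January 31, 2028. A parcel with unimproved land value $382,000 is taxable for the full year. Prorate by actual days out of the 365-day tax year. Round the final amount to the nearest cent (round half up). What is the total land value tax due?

February 1 – July 9, 2027: 159 days at 1.55% → $382,000 × 1.55% × 159/365 = $2,579.2849
July 10 – November 5, 2027: 119 days at 1.7% → $382,000 × 1.7% × 119/365 = $2,117.2219
November 6, 2027 – January 31, 2028: 87 days at 3.2% → $382,000 × 3.2% × 87/365 = $2,913.6658
Total = $7,610.1726

$7,610.17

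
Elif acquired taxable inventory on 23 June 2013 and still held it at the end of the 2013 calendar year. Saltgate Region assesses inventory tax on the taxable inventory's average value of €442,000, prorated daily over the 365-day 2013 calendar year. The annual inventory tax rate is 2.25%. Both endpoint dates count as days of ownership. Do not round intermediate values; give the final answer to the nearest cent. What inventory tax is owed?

€5,231.34

Days held (23 June – 31 December 2013): 192 out of 365
Tax = €442,000 × 2.25% × 192/365 = €5,231.3425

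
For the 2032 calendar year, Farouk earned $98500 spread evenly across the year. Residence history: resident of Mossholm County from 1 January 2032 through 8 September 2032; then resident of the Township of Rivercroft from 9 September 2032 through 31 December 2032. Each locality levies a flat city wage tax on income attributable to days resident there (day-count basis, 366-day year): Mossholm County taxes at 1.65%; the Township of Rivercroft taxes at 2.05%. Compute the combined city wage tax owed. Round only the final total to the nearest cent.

Mossholm County, 1 January – 8 September 2032: 252 days → $98500 × 1.65% × 252/366 = $1119.0246
The Township of Rivercroft, 9 September – 31 December 2032: 114 days → $98500 × 2.05% × 114/366 = $628.9467
Total = $1747.9713

$1747.97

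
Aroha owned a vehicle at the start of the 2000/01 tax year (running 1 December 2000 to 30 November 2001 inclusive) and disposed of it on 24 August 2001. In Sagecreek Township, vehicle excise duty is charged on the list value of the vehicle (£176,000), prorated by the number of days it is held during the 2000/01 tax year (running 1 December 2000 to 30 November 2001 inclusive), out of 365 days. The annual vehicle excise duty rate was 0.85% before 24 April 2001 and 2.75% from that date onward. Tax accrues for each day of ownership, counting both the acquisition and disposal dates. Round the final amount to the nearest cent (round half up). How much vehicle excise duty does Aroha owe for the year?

£2,221.22

1 December 2000 – 23 April 2001: 144 days at 0.85% → £176,000 × 0.85% × 144/365 = £590.2027
24 April – 24 August 2001: 123 days at 2.75% → £176,000 × 2.75% × 123/365 = £1,631.0137
Total = £2,221.2164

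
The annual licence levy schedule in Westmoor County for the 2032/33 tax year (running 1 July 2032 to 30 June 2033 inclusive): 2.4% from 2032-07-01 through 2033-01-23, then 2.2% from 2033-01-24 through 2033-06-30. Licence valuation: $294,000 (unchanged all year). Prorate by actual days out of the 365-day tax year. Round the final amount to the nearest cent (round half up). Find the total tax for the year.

$6,801.47

2032-07-01 to 2033-01-23: 207 days at 2.4% → $294,000 × 2.4% × 207/365 = $4,001.6219
2033-01-24 to 2033-06-30: 158 days at 2.2% → $294,000 × 2.2% × 158/365 = $2,799.8466
Total = $6,801.4685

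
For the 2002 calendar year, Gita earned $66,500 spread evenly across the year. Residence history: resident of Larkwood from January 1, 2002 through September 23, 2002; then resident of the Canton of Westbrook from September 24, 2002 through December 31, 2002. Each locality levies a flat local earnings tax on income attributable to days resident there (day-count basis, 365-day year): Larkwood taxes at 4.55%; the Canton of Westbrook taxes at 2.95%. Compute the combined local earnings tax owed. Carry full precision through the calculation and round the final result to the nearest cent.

Larkwood, January 1 – September 23, 2002: 266 days → $66,500 × 4.55% × 266/365 = $2,205.0671
The Canton of Westbrook, September 24 – December 31, 2002: 99 days → $66,500 × 2.95% × 99/365 = $532.0911
Total = $2,737.1582

$2,737.16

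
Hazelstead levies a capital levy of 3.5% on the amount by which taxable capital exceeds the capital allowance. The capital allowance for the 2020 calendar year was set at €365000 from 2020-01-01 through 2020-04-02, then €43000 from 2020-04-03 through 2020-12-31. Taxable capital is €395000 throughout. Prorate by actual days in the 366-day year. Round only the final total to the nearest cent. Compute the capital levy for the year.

€9456.31

2020-01-01 to 2020-04-02: 93 days, exemption €365000 → (€395000 − €365000) × 3.5% × 93/366 = €266.8033
2020-04-03 to 2020-12-31: 273 days, exemption €43000 → (€395000 − €43000) × 3.5% × 273/366 = €9189.5082
Total = €9456.3115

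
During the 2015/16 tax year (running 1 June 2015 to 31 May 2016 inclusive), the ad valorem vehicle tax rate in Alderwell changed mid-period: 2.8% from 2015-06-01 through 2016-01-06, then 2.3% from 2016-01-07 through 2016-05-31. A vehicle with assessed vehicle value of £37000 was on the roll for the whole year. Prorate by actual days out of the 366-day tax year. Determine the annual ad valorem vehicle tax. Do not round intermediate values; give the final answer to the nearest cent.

2015-06-01 to 2016-01-06: 220 days at 2.8% → £37000 × 2.8% × 220/366 = £622.7322
2016-01-07 to 2016-05-31: 146 days at 2.3% → £37000 × 2.3% × 146/366 = £339.4699
Total = £962.2022

£962.20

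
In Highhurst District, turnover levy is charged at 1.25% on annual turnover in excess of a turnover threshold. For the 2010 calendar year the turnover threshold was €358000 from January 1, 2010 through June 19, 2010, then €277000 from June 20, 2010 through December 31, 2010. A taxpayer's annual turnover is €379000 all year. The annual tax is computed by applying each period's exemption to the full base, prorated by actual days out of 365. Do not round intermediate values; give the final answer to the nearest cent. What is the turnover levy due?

January 1 – June 19, 2010: 170 days, exemption €358000 → (€379000 − €358000) × 1.25% × 170/365 = €122.2603
June 20 – December 31, 2010: 195 days, exemption €277000 → (€379000 − €277000) × 1.25% × 195/365 = €681.1644
Total = €803.4247

€803.42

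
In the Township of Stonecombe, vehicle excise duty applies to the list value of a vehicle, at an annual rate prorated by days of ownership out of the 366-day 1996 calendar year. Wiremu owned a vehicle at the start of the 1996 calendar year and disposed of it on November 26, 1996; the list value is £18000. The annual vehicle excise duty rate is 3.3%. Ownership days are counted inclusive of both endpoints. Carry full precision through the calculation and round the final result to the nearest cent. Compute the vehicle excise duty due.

£537.20

Days held (January 1 – November 26, 1996): 331 out of 366
Tax = £18000 × 3.3% × 331/366 = £537.1967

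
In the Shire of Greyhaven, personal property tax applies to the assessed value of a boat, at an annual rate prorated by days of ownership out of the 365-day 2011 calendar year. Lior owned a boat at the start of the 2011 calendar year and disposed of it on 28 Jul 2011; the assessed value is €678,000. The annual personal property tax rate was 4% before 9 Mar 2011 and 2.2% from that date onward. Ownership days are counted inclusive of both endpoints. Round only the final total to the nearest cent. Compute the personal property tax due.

€10,781.13

1 Jan – 8 Mar 2011: 67 days at 4% → €678,000 × 4% × 67/365 = €4,978.1918
9 Mar – 28 Jul 2011: 142 days at 2.2% → €678,000 × 2.2% × 142/365 = €5,802.9370
Total = €10,781.1288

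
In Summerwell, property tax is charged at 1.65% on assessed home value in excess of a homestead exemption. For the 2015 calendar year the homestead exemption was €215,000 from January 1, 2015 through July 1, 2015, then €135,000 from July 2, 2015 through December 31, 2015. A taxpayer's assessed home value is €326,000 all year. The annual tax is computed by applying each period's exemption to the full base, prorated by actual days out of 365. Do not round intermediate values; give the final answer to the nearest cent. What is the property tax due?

€2,493.31

January 1 – July 1, 2015: 182 days, exemption €215,000 → (€326,000 − €215,000) × 1.65% × 182/365 = €913.2411
July 2 – December 31, 2015: 183 days, exemption €135,000 → (€326,000 − €135,000) × 1.65% × 183/365 = €1,580.0671
Total = €2,493.3082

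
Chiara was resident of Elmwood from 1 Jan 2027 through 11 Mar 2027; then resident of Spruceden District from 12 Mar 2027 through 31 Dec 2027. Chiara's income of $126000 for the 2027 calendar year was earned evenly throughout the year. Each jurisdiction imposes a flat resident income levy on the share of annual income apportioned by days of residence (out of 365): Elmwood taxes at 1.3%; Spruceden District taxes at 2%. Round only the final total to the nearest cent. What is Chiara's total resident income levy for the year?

Elmwood, 1 Jan – 11 Mar 2027: 70 days → $126000 × 1.3% × 70/365 = $314.1370
Spruceden District, 12 Mar – 31 Dec 2027: 295 days → $126000 × 2% × 295/365 = $2036.7123
Total = $2350.8493

$2350.85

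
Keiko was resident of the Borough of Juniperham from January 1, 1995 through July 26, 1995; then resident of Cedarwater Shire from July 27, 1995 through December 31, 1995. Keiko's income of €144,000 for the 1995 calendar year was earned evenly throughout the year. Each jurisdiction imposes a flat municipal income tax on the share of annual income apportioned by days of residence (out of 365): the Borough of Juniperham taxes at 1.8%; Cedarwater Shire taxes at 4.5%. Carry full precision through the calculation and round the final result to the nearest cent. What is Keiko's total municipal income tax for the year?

The Borough of Juniperham, January 1 – July 26, 1995: 207 days → €144,000 × 1.8% × 207/365 = €1,469.9836
Cedarwater Shire, July 27 – December 31, 1995: 158 days → €144,000 × 4.5% × 158/365 = €2,805.0411
Total = €4,275.0247

€4,275.02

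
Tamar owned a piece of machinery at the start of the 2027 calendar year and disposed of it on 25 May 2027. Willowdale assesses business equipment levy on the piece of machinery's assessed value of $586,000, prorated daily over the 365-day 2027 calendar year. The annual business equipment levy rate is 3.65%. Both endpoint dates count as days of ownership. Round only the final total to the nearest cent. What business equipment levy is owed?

Days held (1 Jan – 25 May 2027): 145 out of 365
Tax = $586,000 × 3.65% × 145/365 = $8,497.0000

$8,497.00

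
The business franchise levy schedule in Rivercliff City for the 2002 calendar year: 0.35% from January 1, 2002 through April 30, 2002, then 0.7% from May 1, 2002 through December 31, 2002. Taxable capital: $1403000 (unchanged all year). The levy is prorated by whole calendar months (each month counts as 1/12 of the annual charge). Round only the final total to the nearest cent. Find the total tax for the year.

$8184.17

January 1 – April 30, 2002: 4 months at 0.35% → $1403000 × 0.35% × 4/12 = $1636.8333
May 1 – December 31, 2002: 8 months at 0.7% → $1403000 × 0.7% × 8/12 = $6547.3333
Total = $8184.1667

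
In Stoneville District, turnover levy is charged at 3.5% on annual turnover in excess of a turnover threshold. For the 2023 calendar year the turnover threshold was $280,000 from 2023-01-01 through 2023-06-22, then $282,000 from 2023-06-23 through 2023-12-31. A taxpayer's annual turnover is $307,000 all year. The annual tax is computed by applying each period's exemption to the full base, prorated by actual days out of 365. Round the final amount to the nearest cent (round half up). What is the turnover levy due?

$908.18

2023-01-01 to 2023-06-22: 173 days, exemption $280,000 → ($307,000 − $280,000) × 3.5% × 173/365 = $447.9041
2023-06-23 to 2023-12-31: 192 days, exemption $282,000 → ($307,000 − $282,000) × 3.5% × 192/365 = $460.2740
Total = $908.1781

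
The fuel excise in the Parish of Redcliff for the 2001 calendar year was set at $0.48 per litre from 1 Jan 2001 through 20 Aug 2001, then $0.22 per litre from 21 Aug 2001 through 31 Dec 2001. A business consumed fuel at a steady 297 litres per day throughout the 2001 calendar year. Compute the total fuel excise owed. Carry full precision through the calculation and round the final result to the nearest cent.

1 Jan – 20 Aug 2001: 232 days × 297 litres/day = 68,904 litres at $0.48/litre → $33073.92
21 Aug – 31 Dec 2001: 133 days × 297 litres/day = 39,501 litres at $0.22/litre → $8690.22

$41764.14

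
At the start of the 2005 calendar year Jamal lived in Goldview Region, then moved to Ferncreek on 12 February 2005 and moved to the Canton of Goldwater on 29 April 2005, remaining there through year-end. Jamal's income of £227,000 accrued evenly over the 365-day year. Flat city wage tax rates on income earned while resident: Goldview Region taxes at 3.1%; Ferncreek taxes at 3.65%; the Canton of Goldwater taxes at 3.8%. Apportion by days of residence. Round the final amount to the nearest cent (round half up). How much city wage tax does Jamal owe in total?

Goldview Region, 1 January – 11 February 2005: 42 days → £227,000 × 3.1% × 42/365 = £809.7370
Ferncreek, 12 February – 28 April 2005: 76 days → £227,000 × 3.65% × 76/365 = £1,725.2000
The Canton of Goldwater, 29 April – 31 December 2005: 247 days → £227,000 × 3.8% × 247/365 = £5,837.3205
Total = £8,372.2575

£8,372.26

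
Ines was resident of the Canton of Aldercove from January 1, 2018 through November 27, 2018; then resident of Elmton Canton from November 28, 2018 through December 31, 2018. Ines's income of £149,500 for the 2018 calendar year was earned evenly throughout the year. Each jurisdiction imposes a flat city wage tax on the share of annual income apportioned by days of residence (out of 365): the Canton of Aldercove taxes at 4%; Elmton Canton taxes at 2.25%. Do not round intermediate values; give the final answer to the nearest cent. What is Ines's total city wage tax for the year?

£5,736.29

The Canton of Aldercove, January 1 – November 27, 2018: 331 days → £149,500 × 4% × 331/365 = £5,422.9589
Elmton Canton, November 28 – December 31, 2018: 34 days → £149,500 × 2.25% × 34/365 = £313.3356
Total = £5,736.2945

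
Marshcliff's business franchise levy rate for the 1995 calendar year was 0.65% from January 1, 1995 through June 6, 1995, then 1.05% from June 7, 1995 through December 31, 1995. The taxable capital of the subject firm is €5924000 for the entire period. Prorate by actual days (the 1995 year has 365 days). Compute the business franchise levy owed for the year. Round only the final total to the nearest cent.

January 1 – June 6, 1995: 157 days at 0.65% → €5924000 × 0.65% × 157/365 = €16562.8548
June 7 – December 31, 1995: 208 days at 1.05% → €5924000 × 1.05% × 208/365 = €35446.6192
Total = €52009.4740

€52009.47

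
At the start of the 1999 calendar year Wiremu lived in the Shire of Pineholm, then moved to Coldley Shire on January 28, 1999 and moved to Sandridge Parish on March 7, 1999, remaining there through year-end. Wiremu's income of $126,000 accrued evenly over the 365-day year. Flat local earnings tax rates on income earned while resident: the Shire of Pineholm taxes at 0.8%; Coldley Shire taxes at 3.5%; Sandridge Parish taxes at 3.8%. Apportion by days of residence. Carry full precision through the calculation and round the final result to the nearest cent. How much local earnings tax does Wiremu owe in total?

$4,469.03

The Shire of Pineholm, January 1 – January 27, 1999: 27 days → $126,000 × 0.8% × 27/365 = $74.5644
Coldley Shire, January 28 – March 6, 1999: 38 days → $126,000 × 3.5% × 38/365 = $459.1233
Sandridge Parish, March 7 – December 31, 1999: 300 days → $126,000 × 3.8% × 300/365 = $3,935.3425
Total = $4,469.0301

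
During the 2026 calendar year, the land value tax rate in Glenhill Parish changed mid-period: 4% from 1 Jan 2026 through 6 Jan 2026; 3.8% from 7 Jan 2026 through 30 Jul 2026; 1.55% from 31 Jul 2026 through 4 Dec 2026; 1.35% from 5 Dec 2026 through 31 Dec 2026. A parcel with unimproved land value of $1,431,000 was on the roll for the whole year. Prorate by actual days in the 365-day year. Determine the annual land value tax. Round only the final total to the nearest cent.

1 Jan – 6 Jan 2026: 6 days at 4% → $1,431,000 × 4% × 6/365 = $940.9315
7 Jan – 30 Jul 2026: 205 days at 3.8% → $1,431,000 × 3.8% × 205/365 = $30,541.0685
31 Jul – 4 Dec 2026: 127 days at 1.55% → $1,431,000 × 1.55% × 127/365 = $7,717.5986
5 Dec – 31 Dec 2026: 27 days at 1.35% → $1,431,000 × 1.35% × 27/365 = $1,429.0397
Total = $40,628.6384

$40,628.64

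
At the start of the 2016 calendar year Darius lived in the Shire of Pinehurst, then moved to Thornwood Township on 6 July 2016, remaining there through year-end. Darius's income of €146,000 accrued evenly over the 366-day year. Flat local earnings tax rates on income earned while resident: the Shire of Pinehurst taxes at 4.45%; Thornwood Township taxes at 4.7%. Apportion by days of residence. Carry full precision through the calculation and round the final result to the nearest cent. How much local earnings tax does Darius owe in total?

The Shire of Pinehurst, 1 January – 5 July 2016: 187 days → €146,000 × 4.45% × 187/366 = €3,319.5055
Thornwood Township, 6 July – 31 December 2016: 179 days → €146,000 × 4.7% × 179/366 = €3,356.0055
Total = €6,675.5109

€6,675.51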